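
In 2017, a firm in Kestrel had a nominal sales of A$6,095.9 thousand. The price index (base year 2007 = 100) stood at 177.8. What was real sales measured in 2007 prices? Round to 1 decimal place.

A$3,428.5 thousand

Real sales = Nominal / (price index/100) = 6095.9 / 1.778 = 3428.52.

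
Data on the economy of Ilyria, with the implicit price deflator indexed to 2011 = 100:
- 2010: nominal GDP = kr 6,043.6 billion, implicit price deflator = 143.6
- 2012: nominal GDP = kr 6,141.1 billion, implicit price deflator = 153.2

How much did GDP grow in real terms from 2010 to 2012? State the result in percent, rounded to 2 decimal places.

Real GDP 2010 = 6043.6 / 1.436 = 4208.64.
Real GDP 2012 = 6141.1 / 1.532 = 4008.55.
Real growth = 4008.55 / 4208.64 − 1 = -0.0475.

-4.75%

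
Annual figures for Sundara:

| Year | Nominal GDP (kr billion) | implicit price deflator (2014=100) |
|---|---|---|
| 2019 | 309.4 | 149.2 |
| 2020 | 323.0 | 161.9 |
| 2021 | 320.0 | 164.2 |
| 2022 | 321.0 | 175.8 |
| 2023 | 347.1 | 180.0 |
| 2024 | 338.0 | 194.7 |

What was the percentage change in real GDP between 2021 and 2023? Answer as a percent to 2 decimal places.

-1.05%

Real GDP 2021 = 320.0/1.642 = 194.88.
Real GDP 2023 = 347.1/1.800 = 192.83.
Change = 192.83/194.88 − 1 = -0.0105.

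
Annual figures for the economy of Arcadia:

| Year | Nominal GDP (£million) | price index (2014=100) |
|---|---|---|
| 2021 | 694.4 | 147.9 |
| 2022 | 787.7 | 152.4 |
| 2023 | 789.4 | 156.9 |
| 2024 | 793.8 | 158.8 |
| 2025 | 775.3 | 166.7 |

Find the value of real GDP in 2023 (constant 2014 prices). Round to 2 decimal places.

£503.12 million

Real GDP 2023 = 789.4 / 1.569 = 503.12.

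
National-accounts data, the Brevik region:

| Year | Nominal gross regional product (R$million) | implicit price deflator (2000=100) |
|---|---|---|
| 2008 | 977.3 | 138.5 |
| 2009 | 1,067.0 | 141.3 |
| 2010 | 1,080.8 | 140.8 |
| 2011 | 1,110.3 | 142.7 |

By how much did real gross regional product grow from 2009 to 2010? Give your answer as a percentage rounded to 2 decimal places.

1.65%

Real gross regional product 2009 = 1067.0/1.413 = 755.13.
Real gross regional product 2010 = 1080.8/1.408 = 767.61.
Change = 767.61/755.13 − 1 = 0.0165.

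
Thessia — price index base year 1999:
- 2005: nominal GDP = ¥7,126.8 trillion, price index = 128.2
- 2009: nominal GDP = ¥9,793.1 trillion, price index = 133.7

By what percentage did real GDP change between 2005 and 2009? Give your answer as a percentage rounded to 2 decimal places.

Deflate each year: 2005 → 7126.8/1.282 = 5559.13; 2009 → 9793.1/1.337 = 7324.68.
So real GDP changed by 7324.68/5559.13 − 1 = 0.3176, i.e. 31.76%.

31.76%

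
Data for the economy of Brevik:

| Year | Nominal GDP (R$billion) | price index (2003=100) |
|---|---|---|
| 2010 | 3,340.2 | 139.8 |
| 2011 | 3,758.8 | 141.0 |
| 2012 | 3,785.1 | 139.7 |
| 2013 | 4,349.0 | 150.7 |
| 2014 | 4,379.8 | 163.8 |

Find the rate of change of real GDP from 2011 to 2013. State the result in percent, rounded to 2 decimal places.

Real GDP 2011 = 3758.8/1.410 = 2665.82.
Real GDP 2013 = 4349.0/1.507 = 2885.87.
Change = 2885.87/2665.82 − 1 = 0.0825.

8.25%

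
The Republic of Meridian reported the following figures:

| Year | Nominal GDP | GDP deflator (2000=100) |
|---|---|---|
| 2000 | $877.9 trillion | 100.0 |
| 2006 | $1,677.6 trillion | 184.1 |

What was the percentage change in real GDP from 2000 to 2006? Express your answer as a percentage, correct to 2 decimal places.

3.80%

Deflate each year: 2000 → 877.9/1.000 = 877.90; 2006 → 1677.6/1.841 = 911.24.
So real GDP changed by 911.24/877.90 − 1 = 0.0380, i.e. 3.80%.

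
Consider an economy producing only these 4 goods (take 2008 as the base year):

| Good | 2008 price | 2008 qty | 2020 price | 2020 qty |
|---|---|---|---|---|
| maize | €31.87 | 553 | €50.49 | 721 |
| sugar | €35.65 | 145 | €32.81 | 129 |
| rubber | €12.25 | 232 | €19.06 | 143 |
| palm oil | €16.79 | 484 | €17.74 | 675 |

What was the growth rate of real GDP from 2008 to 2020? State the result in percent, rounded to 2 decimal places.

Real GDP 2008 = Nominal GDP 2008 = 31.87·553 + 35.65·145 + 12.25·232 + 16.79·484 = 33761.72.
Real GDP 2020 (at 2008 prices) = 31.87·721 + 35.65·129 + 12.25·143 + 16.79·675 = 40662.12.
Real growth = 40662.12/33761.72 − 1 = 0.2044.

20.44%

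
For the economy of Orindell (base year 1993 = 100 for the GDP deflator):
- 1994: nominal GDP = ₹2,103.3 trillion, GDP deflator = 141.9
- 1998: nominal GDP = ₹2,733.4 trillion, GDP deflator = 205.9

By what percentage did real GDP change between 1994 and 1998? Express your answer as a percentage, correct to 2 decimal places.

Real GDP 1994 = 2103.3 / 1.419 = 1482.24.
Real GDP 1998 = 2733.4 / 2.059 = 1327.54.
Real growth = 1327.54 / 1482.24 − 1 = -0.1044.

-10.44%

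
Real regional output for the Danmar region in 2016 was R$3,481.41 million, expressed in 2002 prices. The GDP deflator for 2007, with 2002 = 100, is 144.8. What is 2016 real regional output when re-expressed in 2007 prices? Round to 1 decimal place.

Real regional output in 2007 prices = Real regional output in 2002 prices × (P_2007/P_2002) = 3481.41 × 1.448 = 5041.08.

R$5,041.1 million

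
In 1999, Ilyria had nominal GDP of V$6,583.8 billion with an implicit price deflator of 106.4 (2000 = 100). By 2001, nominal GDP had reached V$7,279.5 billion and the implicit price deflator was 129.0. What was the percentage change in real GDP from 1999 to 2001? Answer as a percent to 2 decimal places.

-8.80%

Real GDP 1999 = 6583.8 / 1.064 = 6187.78.
Real GDP 2001 = 7279.5 / 1.290 = 5643.02.
Real growth = 5643.02 / 6187.78 − 1 = -0.0880.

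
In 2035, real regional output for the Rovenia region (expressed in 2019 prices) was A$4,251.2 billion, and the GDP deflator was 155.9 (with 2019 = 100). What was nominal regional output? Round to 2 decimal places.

A$6,627.62 billion

Nominal regional output = Real × (GDP deflator/100) = 4251.2 × 1.559 = 6627.62.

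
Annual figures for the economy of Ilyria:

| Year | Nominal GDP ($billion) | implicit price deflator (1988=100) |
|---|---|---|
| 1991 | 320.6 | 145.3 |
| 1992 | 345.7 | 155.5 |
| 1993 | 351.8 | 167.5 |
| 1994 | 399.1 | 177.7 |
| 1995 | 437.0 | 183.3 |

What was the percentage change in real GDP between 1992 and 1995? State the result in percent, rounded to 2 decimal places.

7.24%

Real GDP 1992 = 345.7/1.555 = 222.32.
Real GDP 1995 = 437.0/1.833 = 238.41.
Change = 238.41/222.32 − 1 = 0.0724.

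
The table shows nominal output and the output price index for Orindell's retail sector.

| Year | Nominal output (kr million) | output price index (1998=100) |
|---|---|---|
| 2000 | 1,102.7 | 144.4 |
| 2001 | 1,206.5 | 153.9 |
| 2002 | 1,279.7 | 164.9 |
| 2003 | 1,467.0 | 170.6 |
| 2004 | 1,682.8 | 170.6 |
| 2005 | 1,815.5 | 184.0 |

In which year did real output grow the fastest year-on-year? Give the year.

2004

2001: real = 1206.5/1.539 = 783.95; growth vs 2000 (763.64) = 2.66%.
2002: real = 1279.7/1.649 = 776.05; growth vs 2001 (783.95) = -1.01%.
2003: real = 1467.0/1.706 = 859.91; growth vs 2002 (776.05) = 10.81%.
2004: real = 1682.8/1.706 = 986.40; growth vs 2003 (859.91) = 14.71%.
2005: real = 1815.5/1.840 = 986.68; growth vs 2004 (986.40) = 0.03%.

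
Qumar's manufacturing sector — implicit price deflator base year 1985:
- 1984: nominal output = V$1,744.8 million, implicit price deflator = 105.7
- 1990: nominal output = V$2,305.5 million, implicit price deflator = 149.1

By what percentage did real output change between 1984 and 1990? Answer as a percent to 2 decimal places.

-6.33%

Real output 1984 = 1744.8 / 1.057 = 1650.71.
Real output 1990 = 2305.5 / 1.491 = 1546.28.
Real growth = 1546.28 / 1650.71 − 1 = -0.0633.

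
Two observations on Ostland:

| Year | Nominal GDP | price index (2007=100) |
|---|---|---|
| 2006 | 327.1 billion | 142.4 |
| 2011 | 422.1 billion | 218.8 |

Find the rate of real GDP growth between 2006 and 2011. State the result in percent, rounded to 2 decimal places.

Real GDP 2006 = 327.1 / 1.424 = 229.71.
Real GDP 2011 = 422.1 / 2.188 = 192.92.
Real growth = 192.92 / 229.71 − 1 = -0.1602.

-16.02%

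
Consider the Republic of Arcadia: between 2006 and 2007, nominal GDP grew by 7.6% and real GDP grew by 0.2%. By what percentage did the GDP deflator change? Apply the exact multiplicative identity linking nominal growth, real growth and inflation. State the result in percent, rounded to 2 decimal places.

7.39%

(1 + g_nom) = (1 + g_real)(1 + π), so π = 1.0760 / 1.0020 − 1 = 0.07385.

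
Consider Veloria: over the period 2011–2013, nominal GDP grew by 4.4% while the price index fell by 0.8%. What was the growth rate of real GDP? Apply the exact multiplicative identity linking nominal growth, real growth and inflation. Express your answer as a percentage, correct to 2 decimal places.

5.24%

(1 + g_nom) = (1 + g_real)(1 + π), so g_real = 1.0440 / 0.9920 − 1 = 0.05242.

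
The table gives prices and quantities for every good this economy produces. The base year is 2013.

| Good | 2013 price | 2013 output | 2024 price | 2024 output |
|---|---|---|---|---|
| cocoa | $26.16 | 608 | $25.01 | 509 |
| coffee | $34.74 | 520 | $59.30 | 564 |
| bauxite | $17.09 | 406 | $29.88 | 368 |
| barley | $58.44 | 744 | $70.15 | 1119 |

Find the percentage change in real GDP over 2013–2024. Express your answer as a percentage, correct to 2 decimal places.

Real GDP 2013 = Nominal GDP 2013 = 26.16·608 + 34.74·520 + 17.09·406 + 58.44·744 = 84387.98.
Real GDP 2024 (at 2013 prices) = 26.16·509 + 34.74·564 + 17.09·368 + 58.44·1119 = 104592.28.
Real growth = 104592.28/84387.98 − 1 = 0.2394.

23.94%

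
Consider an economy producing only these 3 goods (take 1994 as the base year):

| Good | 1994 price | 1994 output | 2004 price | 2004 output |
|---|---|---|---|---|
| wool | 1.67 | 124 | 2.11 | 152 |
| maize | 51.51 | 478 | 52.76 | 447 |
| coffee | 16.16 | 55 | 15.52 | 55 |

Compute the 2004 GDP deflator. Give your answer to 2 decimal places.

102.44

Nominal GDP 2004 = 2.11·152 + 52.76·447 + 15.52·55 = 24758.04.
Real GDP 2004 (at 1994 prices) = 1.67·152 + 51.51·447 + 16.16·55 = 24167.61.
Deflator = Nominal/Real × 100 = 24758.04/24167.61 × 100 = 102.443.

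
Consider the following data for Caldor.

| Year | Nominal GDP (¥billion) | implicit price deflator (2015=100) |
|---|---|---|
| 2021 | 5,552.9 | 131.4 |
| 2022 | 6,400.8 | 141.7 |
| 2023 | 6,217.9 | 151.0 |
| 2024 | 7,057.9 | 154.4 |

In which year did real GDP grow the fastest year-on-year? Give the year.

2022: real = 6400.8/1.417 = 4517.15; growth vs 2021 (4225.95) = 6.89%.
2023: real = 6217.9/1.510 = 4117.81; growth vs 2022 (4517.15) = -8.84%.
2024: real = 7057.9/1.544 = 4571.18; growth vs 2023 (4117.81) = 11.01%.

2024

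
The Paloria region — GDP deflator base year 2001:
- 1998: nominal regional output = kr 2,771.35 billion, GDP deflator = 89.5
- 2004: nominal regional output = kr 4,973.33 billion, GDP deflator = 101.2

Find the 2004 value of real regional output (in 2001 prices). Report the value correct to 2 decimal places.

kr 4,914.36 billion

Real regional output = Nominal / (GDP deflator/100) = 4973.33 / 1.012 = 4914.36.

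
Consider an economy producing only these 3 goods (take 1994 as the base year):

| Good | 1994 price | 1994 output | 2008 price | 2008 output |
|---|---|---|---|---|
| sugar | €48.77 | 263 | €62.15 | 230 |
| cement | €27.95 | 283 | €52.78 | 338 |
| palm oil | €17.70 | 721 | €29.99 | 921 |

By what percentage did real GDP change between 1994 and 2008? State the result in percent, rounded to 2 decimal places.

Real GDP 1994 = Nominal GDP 1994 = 48.77·263 + 27.95·283 + 17.70·721 = 33498.06.
Real GDP 2008 (at 1994 prices) = 48.77·230 + 27.95·338 + 17.70·921 = 36965.90.
Real growth = 36965.90/33498.06 − 1 = 0.1035.

10.35%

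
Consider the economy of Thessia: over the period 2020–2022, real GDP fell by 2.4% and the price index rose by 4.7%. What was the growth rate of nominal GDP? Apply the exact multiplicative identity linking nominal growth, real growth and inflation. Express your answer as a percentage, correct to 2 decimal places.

(1 + g_nom) = (1 + g_real)(1 + π) = 0.9760 × 1.0470 = 1.02187.

2.19%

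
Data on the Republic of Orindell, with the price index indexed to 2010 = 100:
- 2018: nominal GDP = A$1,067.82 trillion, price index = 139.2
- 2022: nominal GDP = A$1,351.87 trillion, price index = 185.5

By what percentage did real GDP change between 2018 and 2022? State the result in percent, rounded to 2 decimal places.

-5.00%

Deflate each year: 2018 → 1067.82/1.392 = 767.11; 2022 → 1351.87/1.855 = 728.77.
So real GDP changed by 728.77/767.11 − 1 = -0.0500, i.e. -5.00%.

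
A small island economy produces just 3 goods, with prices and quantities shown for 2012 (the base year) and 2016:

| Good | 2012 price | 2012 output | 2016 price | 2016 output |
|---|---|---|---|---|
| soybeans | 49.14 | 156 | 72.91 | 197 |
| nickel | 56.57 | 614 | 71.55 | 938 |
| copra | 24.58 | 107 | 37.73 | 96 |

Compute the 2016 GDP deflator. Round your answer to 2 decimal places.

130.71

Nominal GDP 2016 = 72.91·197 + 71.55·938 + 37.73·96 = 85099.25.
Real GDP 2016 (at 2012 prices) = 49.14·197 + 56.57·938 + 24.58·96 = 65102.92.
Deflator = Nominal/Real × 100 = 85099.25/65102.92 × 100 = 130.715.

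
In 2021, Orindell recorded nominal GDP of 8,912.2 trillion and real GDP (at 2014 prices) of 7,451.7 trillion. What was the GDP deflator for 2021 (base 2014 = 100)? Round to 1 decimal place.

119.6

GDP deflator = (Nominal / Real) × 100 = 8912.2 / 7451.7 × 100 = 119.60.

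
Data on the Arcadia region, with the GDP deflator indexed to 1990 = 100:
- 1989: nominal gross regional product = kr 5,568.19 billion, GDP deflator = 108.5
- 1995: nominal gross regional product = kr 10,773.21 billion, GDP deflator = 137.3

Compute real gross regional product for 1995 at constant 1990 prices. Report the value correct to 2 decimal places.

kr 7,846.47 billion

Real gross regional product = Nominal / (GDP deflator/100) = 10773.21 / 1.373 = 7846.47.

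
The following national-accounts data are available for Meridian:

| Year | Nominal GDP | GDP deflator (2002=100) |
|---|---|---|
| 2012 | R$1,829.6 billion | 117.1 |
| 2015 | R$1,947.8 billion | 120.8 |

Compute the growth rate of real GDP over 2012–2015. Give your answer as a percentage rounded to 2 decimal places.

3.20%

Real GDP 2012 = 1829.6 / 1.171 = 1562.43.
Real GDP 2015 = 1947.8 / 1.208 = 1612.42.
Real growth = 1612.42 / 1562.43 − 1 = 0.0320.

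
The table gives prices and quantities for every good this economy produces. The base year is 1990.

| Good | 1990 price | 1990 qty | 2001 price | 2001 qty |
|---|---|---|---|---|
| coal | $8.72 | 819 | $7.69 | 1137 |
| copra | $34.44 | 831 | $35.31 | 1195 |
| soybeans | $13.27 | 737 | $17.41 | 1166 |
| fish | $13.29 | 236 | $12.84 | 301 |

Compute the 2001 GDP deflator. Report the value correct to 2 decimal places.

Nominal GDP 2001 = 7.69·1137 + 35.31·1195 + 17.41·1166 + 12.84·301 = 75103.88.
Real GDP 2001 (at 1990 prices) = 8.72·1137 + 34.44·1195 + 13.27·1166 + 13.29·301 = 70543.55.
Deflator = Nominal/Real × 100 = 75103.88/70543.55 × 100 = 106.465.

106.46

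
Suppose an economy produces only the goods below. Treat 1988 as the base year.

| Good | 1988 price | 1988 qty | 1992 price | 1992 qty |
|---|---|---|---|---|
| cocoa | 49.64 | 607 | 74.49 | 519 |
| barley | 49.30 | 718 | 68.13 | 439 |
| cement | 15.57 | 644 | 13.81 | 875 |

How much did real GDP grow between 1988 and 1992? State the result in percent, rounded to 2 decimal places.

-19.23%

Real GDP 1988 = Nominal GDP 1988 = 49.64·607 + 49.30·718 + 15.57·644 = 75555.96.
Real GDP 1992 (at 1988 prices) = 49.64·519 + 49.30·439 + 15.57·875 = 61029.61.
Real growth = 61029.61/75555.96 − 1 = -0.1923.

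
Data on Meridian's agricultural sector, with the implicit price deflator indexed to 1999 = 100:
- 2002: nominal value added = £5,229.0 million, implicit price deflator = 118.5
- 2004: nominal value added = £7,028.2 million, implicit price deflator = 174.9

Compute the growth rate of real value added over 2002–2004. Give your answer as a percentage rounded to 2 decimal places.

-8.93%

Deflate each year: 2002 → 5229.0/1.185 = 4412.66; 2004 → 7028.2/1.749 = 4018.41.
So real value added changed by 4018.41/4412.66 − 1 = -0.0893, i.e. -8.93%.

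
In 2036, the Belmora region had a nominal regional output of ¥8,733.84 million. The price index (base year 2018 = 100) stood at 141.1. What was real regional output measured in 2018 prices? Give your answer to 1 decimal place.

Real regional output = Nominal / (price index/100) = 8733.84 / 1.411 = 6189.82.

¥6,189.8 million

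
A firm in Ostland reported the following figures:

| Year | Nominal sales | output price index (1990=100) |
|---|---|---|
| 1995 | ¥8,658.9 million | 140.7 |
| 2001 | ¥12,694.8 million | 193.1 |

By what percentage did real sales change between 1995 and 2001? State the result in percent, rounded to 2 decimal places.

Deflate each year: 1995 → 8658.9/1.407 = 6154.16; 2001 → 12694.8/1.931 = 6574.21.
So real sales changed by 6574.21/6154.16 − 1 = 0.0683, i.e. 6.83%.

6.83%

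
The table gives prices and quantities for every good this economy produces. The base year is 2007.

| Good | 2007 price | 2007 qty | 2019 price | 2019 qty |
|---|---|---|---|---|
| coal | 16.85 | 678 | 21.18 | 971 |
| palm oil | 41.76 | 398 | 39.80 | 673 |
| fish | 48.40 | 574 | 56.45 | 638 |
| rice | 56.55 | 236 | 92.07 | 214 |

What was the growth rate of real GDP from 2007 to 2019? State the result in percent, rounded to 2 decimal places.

26.42%

Real GDP 2007 = Nominal GDP 2007 = 16.85·678 + 41.76·398 + 48.40·574 + 56.55·236 = 69172.18.
Real GDP 2019 (at 2007 prices) = 16.85·971 + 41.76·673 + 48.40·638 + 56.55·214 = 87446.73.
Real growth = 87446.73/69172.18 − 1 = 0.2642.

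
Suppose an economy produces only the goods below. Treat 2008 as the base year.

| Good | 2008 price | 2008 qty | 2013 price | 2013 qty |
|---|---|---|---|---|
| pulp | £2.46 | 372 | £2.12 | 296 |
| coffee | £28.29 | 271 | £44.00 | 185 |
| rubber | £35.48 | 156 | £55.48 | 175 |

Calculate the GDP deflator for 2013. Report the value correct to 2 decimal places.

Nominal GDP 2013 = 2.12·296 + 44.00·185 + 55.48·175 = 18476.52.
Real GDP 2013 (at 2008 prices) = 2.46·296 + 28.29·185 + 35.48·175 = 12170.81.
Deflator = Nominal/Real × 100 = 18476.52/12170.81 × 100 = 151.810.

151.81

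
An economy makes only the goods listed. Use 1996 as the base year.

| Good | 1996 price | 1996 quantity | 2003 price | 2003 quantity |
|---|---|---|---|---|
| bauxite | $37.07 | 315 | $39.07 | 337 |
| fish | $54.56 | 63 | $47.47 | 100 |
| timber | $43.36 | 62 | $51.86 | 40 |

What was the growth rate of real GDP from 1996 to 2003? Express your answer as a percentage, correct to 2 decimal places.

10.56%

Real GDP 1996 = Nominal GDP 1996 = 37.07·315 + 54.56·63 + 43.36·62 = 17802.65.
Real GDP 2003 (at 1996 prices) = 37.07·337 + 54.56·100 + 43.36·40 = 19682.99.
Real growth = 19682.99/17802.65 − 1 = 0.1056.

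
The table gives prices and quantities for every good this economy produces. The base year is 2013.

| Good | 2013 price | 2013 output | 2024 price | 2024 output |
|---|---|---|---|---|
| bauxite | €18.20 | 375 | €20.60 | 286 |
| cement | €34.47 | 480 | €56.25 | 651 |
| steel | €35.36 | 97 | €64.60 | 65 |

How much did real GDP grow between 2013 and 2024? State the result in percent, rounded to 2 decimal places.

Real GDP 2013 = Nominal GDP 2013 = 18.20·375 + 34.47·480 + 35.36·97 = 26800.52.
Real GDP 2024 (at 2013 prices) = 18.20·286 + 34.47·651 + 35.36·65 = 29943.57.
Real growth = 29943.57/26800.52 − 1 = 0.1173.

11.73%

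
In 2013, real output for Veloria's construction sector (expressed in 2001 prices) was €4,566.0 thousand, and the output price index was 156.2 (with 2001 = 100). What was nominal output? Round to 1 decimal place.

€7,132.1 thousand

Nominal output = Real × (output price index/100) = 4566.0 × 1.562 = 7132.09.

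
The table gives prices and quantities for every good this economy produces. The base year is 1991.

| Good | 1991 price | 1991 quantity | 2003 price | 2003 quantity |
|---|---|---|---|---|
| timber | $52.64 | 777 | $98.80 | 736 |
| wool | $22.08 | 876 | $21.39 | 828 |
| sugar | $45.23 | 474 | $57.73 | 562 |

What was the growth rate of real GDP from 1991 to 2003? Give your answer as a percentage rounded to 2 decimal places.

Real GDP 1991 = Nominal GDP 1991 = 52.64·777 + 22.08·876 + 45.23·474 = 81682.38.
Real GDP 2003 (at 1991 prices) = 52.64·736 + 22.08·828 + 45.23·562 = 82444.54.
Real growth = 82444.54/81682.38 − 1 = 0.0093.

0.93%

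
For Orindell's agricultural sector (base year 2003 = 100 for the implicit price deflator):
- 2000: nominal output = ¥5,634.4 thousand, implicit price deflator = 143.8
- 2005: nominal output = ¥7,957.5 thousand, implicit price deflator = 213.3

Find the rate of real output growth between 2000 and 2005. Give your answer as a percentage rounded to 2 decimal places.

Real output 2000 = 5634.4 / 1.438 = 3918.22.
Real output 2005 = 7957.5 / 2.133 = 3730.66.
Real growth = 3730.66 / 3918.22 − 1 = -0.0479.

-4.79%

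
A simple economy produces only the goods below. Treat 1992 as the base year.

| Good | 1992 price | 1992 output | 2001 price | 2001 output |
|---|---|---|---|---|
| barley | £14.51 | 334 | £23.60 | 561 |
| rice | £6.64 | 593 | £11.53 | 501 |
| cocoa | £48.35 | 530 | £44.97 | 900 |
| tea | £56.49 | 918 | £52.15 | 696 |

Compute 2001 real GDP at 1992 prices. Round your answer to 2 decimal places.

Real GDP 2001 = Σ (p_1992 × q_2001) = 14.51·561 + 6.64·501 + 48.35·900 + 56.49·696 = 94298.79.

£94298.79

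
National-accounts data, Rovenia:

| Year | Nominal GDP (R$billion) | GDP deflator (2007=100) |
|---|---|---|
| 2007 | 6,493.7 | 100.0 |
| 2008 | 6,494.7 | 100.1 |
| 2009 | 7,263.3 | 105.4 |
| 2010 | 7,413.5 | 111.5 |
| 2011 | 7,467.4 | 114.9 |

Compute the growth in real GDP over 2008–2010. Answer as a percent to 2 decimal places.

Real GDP 2008 = 6494.7/1.001 = 6488.21.
Real GDP 2010 = 7413.5/1.115 = 6648.88.
Change = 6648.88/6488.21 − 1 = 0.0248.

2.48%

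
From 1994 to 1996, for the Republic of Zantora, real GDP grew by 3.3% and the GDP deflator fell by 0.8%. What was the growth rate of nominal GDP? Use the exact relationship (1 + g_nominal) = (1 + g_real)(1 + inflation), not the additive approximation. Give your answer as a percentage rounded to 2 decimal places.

(1 + g_nom) = (1 + g_real)(1 + π) = 1.0330 × 0.9920 = 1.02474.

2.47%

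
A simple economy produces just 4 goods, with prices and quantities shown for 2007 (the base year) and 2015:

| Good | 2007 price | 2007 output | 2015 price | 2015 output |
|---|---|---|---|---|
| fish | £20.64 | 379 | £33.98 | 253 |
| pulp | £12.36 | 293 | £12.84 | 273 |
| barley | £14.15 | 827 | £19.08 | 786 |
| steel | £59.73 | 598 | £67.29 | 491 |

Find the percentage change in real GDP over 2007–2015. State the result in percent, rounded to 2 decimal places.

-16.68%

Real GDP 2007 = Nominal GDP 2007 = 20.64·379 + 12.36·293 + 14.15·827 + 59.73·598 = 58864.63.
Real GDP 2015 (at 2007 prices) = 20.64·253 + 12.36·273 + 14.15·786 + 59.73·491 = 49045.53.
Real growth = 49045.53/58864.63 − 1 = -0.1668.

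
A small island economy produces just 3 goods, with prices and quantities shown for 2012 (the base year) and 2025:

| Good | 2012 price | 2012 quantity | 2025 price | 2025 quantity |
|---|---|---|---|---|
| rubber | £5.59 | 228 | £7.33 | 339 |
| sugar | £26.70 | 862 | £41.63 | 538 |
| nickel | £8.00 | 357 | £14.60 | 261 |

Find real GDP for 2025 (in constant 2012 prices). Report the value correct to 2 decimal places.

Real GDP 2025 = Σ (p_2012 × q_2025) = 5.59·339 + 26.70·538 + 8.00·261 = 18347.61.

£18347.61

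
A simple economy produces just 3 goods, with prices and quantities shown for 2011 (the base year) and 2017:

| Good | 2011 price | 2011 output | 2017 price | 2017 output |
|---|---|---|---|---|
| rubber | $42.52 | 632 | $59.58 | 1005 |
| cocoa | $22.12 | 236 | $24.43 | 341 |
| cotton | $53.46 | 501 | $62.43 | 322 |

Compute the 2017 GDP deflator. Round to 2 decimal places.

130.85

Nominal GDP 2017 = 59.58·1005 + 24.43·341 + 62.43·322 = 88310.99.
Real GDP 2017 (at 2011 prices) = 42.52·1005 + 22.12·341 + 53.46·322 = 67489.64.
Deflator = Nominal/Real × 100 = 88310.99/67489.64 × 100 = 130.851.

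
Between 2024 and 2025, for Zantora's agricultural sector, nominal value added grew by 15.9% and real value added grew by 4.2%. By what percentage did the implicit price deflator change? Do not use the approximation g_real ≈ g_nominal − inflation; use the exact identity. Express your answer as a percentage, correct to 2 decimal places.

(1 + g_nom) = (1 + g_real)(1 + π), so π = 1.1590 / 1.0420 − 1 = 0.11228.

11.23%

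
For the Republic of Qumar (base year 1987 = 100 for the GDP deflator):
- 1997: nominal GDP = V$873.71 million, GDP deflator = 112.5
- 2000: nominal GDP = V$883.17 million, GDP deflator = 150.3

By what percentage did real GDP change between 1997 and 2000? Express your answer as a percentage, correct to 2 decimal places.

Real GDP 1997 = 873.71 / 1.125 = 776.63.
Real GDP 2000 = 883.17 / 1.503 = 587.60.
Real growth = 587.60 / 776.63 − 1 = -0.2434.

-24.34%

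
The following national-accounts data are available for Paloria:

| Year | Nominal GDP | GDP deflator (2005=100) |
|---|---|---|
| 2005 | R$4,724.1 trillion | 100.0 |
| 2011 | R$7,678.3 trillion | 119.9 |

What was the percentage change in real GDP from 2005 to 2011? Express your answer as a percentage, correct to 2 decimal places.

Real GDP 2005 = 4724.1 / 1.000 = 4724.10.
Real GDP 2011 = 7678.3 / 1.199 = 6403.92.
Real growth = 6403.92 / 4724.10 − 1 = 0.3556.

35.56%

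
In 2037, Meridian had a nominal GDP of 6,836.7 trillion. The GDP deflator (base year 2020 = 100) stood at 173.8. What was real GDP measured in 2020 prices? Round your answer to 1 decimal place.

Real GDP = Nominal / (GDP deflator/100) = 6836.7 / 1.738 = 3933.66.

3,933.7 trillion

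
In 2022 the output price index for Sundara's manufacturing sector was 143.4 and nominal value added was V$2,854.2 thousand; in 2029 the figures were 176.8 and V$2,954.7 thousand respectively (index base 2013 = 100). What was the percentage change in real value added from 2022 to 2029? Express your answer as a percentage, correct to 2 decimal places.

Real value added 2022 = 2854.2 / 1.434 = 1990.38.
Real value added 2029 = 2954.7 / 1.768 = 1671.21.
Real growth = 1671.21 / 1990.38 − 1 = -0.1604.

-16.04%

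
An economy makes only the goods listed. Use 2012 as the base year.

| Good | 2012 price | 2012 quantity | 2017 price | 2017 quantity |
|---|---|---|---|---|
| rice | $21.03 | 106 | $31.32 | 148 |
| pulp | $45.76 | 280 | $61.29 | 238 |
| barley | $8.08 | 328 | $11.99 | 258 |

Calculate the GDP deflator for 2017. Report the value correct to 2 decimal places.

Nominal GDP 2017 = 31.32·148 + 61.29·238 + 11.99·258 = 22315.80.
Real GDP 2017 (at 2012 prices) = 21.03·148 + 45.76·238 + 8.08·258 = 16087.96.
Deflator = Nominal/Real × 100 = 22315.80/16087.96 × 100 = 138.711.

138.71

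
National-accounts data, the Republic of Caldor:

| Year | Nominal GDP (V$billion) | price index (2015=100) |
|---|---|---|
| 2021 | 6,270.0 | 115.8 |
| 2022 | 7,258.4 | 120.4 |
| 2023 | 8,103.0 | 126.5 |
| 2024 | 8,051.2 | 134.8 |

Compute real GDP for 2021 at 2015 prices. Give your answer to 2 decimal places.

V$5,414.51 billion

Real GDP 2021 = 6270.0 / 1.158 = 5414.51.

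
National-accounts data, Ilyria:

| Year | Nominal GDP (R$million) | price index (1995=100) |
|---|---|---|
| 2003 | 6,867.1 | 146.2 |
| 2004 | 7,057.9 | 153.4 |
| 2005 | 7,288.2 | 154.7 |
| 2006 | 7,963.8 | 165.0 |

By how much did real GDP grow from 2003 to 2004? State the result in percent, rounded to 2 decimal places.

Real GDP 2003 = 6867.1/1.462 = 4697.06.
Real GDP 2004 = 7057.9/1.534 = 4600.98.
Change = 4600.98/4697.06 − 1 = -0.0205.

-2.05%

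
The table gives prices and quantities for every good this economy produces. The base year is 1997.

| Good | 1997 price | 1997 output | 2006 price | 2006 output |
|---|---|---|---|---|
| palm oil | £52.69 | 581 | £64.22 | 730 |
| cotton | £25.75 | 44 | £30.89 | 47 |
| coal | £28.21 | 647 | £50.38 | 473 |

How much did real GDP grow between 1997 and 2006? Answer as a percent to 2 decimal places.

6.04%

Real GDP 1997 = Nominal GDP 1997 = 52.69·581 + 25.75·44 + 28.21·647 = 49997.76.
Real GDP 2006 (at 1997 prices) = 52.69·730 + 25.75·47 + 28.21·473 = 53017.28.
Real growth = 53017.28/49997.76 − 1 = 0.0604.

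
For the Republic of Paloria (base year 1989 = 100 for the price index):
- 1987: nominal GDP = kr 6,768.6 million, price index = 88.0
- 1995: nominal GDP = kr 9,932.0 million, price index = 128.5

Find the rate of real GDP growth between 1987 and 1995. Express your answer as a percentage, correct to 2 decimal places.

Deflate each year: 1987 → 6768.6/0.880 = 7691.59; 1995 → 9932.0/1.285 = 7729.18.
So real GDP changed by 7729.18/7691.59 − 1 = 0.0049, i.e. 0.49%.

0.49%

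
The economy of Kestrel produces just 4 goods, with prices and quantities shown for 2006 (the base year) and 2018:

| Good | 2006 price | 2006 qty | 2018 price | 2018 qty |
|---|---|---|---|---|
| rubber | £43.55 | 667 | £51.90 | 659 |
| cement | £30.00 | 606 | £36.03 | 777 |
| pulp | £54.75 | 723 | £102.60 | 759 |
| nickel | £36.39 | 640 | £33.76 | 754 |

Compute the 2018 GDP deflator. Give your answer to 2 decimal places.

136.80

Nominal GDP 2018 = 51.90·659 + 36.03·777 + 102.60·759 + 33.76·754 = 165525.85.
Real GDP 2018 (at 2006 prices) = 43.55·659 + 30.00·777 + 54.75·759 + 36.39·754 = 121002.76.
Deflator = Nominal/Real × 100 = 165525.85/121002.76 × 100 = 136.795.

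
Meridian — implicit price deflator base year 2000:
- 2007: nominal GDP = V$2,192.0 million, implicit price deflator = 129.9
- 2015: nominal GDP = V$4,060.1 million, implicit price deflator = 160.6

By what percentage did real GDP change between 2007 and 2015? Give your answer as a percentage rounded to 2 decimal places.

49.82%

Real GDP 2007 = 2192.0 / 1.299 = 1687.45.
Real GDP 2015 = 4060.1 / 1.606 = 2528.08.
Real growth = 2528.08 / 1687.45 − 1 = 0.4982.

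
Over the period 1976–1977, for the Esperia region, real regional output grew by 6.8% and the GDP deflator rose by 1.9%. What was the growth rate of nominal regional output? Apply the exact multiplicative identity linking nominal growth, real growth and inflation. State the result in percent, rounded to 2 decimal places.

(1 + g_nom) = (1 + g_real)(1 + π) = 1.0680 × 1.0190 = 1.08829.

8.83%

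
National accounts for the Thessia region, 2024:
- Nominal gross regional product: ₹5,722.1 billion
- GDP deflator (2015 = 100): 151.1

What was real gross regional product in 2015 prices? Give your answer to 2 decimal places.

Real gross regional product = Nominal / (GDP deflator/100) = 5722.1 / 1.511 = 3786.96.

₹3,786.96 billion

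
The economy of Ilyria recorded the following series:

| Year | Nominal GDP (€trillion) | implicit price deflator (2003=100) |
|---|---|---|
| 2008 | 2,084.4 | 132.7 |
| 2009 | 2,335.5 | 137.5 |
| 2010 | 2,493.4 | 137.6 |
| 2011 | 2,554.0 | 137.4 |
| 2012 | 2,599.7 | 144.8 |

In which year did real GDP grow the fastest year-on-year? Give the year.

2009

2009: real = 2335.5/1.375 = 1698.55; growth vs 2008 (1570.76) = 8.14%.
2010: real = 2493.4/1.376 = 1812.06; growth vs 2009 (1698.55) = 6.68%.
2011: real = 2554.0/1.374 = 1858.81; growth vs 2010 (1812.06) = 2.58%.
2012: real = 2599.7/1.448 = 1795.37; growth vs 2011 (1858.81) = -3.41%.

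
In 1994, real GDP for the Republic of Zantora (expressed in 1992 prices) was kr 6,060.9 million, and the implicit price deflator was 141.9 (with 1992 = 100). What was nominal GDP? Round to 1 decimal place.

Nominal GDP = Real × (implicit price deflator/100) = 6060.9 × 1.419 = 8600.42.

kr 8,600.4 million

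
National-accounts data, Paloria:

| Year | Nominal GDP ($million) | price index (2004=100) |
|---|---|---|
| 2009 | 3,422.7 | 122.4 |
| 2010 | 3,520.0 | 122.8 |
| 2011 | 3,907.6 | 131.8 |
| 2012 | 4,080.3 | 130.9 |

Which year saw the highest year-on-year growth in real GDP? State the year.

2012

2010: real = 3520.0/1.228 = 2866.45; growth vs 2009 (2796.32) = 2.51%.
2011: real = 3907.6/1.318 = 2964.80; growth vs 2010 (2866.45) = 3.43%.
2012: real = 4080.3/1.309 = 3117.11; growth vs 2011 (2964.80) = 5.14%.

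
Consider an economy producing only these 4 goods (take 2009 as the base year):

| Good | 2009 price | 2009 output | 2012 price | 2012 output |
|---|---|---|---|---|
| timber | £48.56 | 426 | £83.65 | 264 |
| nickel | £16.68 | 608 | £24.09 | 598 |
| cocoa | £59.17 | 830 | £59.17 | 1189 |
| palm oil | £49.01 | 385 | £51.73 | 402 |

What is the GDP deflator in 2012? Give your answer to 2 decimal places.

Nominal GDP 2012 = 83.65·264 + 24.09·598 + 59.17·1189 + 51.73·402 = 127638.01.
Real GDP 2012 (at 2009 prices) = 48.56·264 + 16.68·598 + 59.17·1189 + 49.01·402 = 112849.63.
Deflator = Nominal/Real × 100 = 127638.01/112849.63 × 100 = 113.105.

113.10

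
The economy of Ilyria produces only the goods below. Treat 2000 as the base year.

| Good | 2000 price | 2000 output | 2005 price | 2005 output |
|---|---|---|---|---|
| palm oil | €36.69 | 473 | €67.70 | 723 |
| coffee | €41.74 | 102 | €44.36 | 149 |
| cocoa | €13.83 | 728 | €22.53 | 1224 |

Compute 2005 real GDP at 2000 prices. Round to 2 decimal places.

€49674.05

Real GDP 2005 = Σ (p_2000 × q_2005) = 36.69·723 + 41.74·149 + 13.83·1224 = 49674.05.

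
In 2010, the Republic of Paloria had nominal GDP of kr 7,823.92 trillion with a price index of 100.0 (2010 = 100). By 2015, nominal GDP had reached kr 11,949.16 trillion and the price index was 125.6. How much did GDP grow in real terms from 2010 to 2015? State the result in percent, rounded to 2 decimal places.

Deflate each year: 2010 → 7823.92/1.000 = 7823.92; 2015 → 11949.16/1.256 = 9513.66.
So real GDP changed by 9513.66/7823.92 − 1 = 0.2160, i.e. 21.60%.

21.60%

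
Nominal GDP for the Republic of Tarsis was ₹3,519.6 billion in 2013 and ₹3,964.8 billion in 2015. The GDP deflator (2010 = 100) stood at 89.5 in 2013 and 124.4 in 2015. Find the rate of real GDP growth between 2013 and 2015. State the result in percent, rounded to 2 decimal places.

Real GDP 2013 = 3519.6 / 0.895 = 3932.51.
Real GDP 2015 = 3964.8 / 1.244 = 3187.14.
Real growth = 3187.14 / 3932.51 − 1 = -0.1895.

-18.95%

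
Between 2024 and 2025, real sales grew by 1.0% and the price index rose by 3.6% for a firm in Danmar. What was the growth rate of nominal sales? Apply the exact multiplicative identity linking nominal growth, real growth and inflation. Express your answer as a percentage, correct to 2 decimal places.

(1 + g_nom) = (1 + g_real)(1 + π) = 1.0100 × 1.0360 = 1.04636.

4.64%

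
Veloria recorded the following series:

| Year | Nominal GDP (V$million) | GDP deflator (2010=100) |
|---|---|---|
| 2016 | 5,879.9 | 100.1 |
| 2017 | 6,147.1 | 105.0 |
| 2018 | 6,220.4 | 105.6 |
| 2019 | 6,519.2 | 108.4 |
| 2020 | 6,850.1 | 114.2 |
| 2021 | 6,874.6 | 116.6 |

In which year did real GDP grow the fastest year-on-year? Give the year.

2017: real = 6147.1/1.050 = 5854.38; growth vs 2016 (5874.03) = -0.33%.
2018: real = 6220.4/1.056 = 5890.53; growth vs 2017 (5854.38) = 0.62%.
2019: real = 6519.2/1.084 = 6014.02; growth vs 2018 (5890.53) = 2.10%.
2020: real = 6850.1/1.142 = 5998.34; growth vs 2019 (6014.02) = -0.26%.
2021: real = 6874.6/1.166 = 5895.88; growth vs 2020 (5998.34) = -1.71%.

2019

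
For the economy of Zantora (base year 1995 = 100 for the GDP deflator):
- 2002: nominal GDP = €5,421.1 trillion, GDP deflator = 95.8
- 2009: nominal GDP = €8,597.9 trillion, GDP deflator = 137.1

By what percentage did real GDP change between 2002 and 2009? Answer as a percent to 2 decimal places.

10.82%

Deflate each year: 2002 → 5421.1/0.958 = 5658.77; 2009 → 8597.9/1.371 = 6271.26.
So real GDP changed by 6271.26/5658.77 − 1 = 0.1082, i.e. 10.82%.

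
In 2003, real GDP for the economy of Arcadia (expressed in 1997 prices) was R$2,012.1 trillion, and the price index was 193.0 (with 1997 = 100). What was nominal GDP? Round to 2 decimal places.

Nominal GDP = Real × (price index/100) = 2012.1 × 1.930 = 3883.35.

R$3,883.35 trillion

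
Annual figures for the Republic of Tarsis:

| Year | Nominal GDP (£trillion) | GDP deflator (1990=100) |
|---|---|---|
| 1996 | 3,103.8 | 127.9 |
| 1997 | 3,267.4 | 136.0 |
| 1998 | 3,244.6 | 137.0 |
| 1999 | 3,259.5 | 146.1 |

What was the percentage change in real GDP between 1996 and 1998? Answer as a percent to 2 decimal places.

-2.41%

Real GDP 1996 = 3103.8/1.279 = 2426.74.
Real GDP 1998 = 3244.6/1.370 = 2368.32.
Change = 2368.32/2426.74 − 1 = -0.0241.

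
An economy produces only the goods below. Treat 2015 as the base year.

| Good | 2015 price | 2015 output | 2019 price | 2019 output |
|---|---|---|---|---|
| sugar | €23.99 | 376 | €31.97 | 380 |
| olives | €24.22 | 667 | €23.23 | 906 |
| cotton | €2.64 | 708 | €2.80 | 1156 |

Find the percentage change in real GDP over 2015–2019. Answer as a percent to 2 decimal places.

26.13%

Real GDP 2015 = Nominal GDP 2015 = 23.99·376 + 24.22·667 + 2.64·708 = 27044.10.
Real GDP 2019 (at 2015 prices) = 23.99·380 + 24.22·906 + 2.64·1156 = 34111.36.
Real growth = 34111.36/27044.10 − 1 = 0.2613.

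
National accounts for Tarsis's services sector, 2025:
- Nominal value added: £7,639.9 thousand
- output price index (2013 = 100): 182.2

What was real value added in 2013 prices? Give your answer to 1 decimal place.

£4,193.1 thousand

Real value added = Nominal / (output price index/100) = 7639.9 / 1.822 = 4193.14.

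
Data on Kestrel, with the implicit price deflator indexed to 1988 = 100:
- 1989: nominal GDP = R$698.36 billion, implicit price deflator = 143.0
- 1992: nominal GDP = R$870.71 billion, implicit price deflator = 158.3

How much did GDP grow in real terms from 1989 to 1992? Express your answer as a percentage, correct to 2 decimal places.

Real GDP 1989 = 698.36 / 1.430 = 488.36.
Real GDP 1992 = 870.71 / 1.583 = 550.04.
Real growth = 550.04 / 488.36 − 1 = 0.1263.

12.63%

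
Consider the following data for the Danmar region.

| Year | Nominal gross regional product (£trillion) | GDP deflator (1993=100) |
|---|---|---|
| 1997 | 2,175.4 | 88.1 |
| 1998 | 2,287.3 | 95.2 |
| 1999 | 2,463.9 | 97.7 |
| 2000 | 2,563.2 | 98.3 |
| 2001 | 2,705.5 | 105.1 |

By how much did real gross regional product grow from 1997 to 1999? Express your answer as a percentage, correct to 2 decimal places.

2.13%

Real gross regional product 1997 = 2175.4/0.881 = 2469.24.
Real gross regional product 1999 = 2463.9/0.977 = 2521.90.
Change = 2521.90/2469.24 − 1 = 0.0213.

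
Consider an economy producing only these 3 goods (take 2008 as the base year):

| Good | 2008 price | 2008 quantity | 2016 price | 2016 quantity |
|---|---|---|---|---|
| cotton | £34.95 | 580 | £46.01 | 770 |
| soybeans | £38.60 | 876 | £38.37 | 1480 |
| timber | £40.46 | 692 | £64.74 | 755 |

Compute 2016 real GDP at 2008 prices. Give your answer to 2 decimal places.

Real GDP 2016 = Σ (p_2008 × q_2016) = 34.95·770 + 38.60·1480 + 40.46·755 = 114586.80.

£114586.80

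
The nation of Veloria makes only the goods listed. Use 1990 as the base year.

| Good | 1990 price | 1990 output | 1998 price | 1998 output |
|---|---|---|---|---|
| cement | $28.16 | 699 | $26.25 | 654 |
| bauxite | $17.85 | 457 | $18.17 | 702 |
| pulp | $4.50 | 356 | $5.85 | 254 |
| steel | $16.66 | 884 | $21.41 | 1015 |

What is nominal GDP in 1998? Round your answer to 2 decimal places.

Nominal GDP 1998 = Σ (p_1998 × q_1998) = 26.25·654 + 18.17·702 + 5.85·254 + 21.41·1015 = 53139.89.

$53139.89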